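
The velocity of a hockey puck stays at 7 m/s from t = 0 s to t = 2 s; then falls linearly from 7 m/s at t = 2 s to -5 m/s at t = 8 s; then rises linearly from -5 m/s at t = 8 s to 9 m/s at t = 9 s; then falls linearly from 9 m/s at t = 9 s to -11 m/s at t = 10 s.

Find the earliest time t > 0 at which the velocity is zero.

t = 5.5 s

v changes sign on 2–8 s (from 7 to -5); the graph is linear there, so v = 0 at t = 2 + (-7)·(8 − 2)/(-5 − 7) = 5.5 s.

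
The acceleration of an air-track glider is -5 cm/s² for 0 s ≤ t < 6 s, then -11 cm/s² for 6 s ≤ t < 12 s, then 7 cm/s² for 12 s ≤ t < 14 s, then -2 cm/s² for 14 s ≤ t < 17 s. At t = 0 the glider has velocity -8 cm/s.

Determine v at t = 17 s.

-96 cm/s

Δv equals the area under the a-t graph; then v = v₀ + Δv.
0–6 s: -5 × 6 = -30 cm/s
6–12 s: -11 × 6 = -66 cm/s
12–14 s: 7 × 2 = 14 cm/s
14–17 s: -2 × 3 = -6 cm/s
Δv = -88 cm/s, so v(17) = -8 + (-88) = -96 cm/s.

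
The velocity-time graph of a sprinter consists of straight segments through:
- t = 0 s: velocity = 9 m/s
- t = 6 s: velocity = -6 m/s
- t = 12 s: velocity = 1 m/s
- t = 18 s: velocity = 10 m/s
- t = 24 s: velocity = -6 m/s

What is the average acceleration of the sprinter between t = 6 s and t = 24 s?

0 m/s²

Average acceleration = Δv/Δt = (-6 − -6)/(24 − 6) = 0 m/s².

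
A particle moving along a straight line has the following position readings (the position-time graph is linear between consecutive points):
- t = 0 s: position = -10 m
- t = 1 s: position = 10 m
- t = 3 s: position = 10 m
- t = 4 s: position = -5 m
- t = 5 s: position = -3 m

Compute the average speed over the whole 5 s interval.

7.4 m/s

Average speed = (total path length)/(elapsed time); on a piecewise-linear x-t graph the path length is Σ|Δx|.
0–1 s: |Δx| = |10 − -10| = 20 m
1–3 s: |Δx| = |10 − 10| = 0 m
3–4 s: |Δx| = |-5 − 10| = 15 m
4–5 s: |Δx| = |-3 − -5| = 2 m
Total path = 37 m; average speed = 37/5 = 7.4 m/s.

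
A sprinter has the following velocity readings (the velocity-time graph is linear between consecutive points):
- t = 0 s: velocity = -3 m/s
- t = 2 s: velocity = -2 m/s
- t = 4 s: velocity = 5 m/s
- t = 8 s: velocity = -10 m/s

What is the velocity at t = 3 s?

On 2–4 s the graph is linear from -2 to 5 m/s: v(3) = -2 + (5 − -2)·(3 − 2)/(4 − 2) = 1.5 m/s.

1.5 m/s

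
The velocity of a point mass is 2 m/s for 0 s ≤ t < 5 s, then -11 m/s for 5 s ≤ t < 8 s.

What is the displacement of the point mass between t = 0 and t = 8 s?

Displacement is the signed area under the v-t curve.
0–5 s: 2 × 5 = 10 m
5–8 s: -11 × 3 = -33 m
Net displacement = -23 m

-23 m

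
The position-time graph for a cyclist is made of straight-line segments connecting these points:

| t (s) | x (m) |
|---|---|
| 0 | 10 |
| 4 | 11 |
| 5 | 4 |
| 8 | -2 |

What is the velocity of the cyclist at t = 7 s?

Velocity is the slope of the x-t graph on 5–8 s: (-2 − 4)/(8 − 5) = -2 m/s.

-2 m/s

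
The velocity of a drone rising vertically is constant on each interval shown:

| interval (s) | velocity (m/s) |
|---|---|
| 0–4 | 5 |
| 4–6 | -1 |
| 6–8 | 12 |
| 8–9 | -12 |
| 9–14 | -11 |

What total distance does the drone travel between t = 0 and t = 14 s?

Total distance travelled is ∫|v| dt — sum the magnitudes of each area piece.
0–4 s: |5| × 4 = 20 m
4–6 s: |-1| × 2 = 2 m
6–8 s: |12| × 2 = 24 m
8–9 s: |-12| × 1 = 12 m
9–14 s: |-11| × 5 = 55 m
Total distance = 113 m

113 m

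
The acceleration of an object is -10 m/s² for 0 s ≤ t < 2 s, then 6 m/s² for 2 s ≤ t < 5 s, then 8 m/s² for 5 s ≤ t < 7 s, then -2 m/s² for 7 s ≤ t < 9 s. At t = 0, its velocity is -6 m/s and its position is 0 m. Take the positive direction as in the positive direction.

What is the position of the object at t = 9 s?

On each constant-a segment, Δv = aΔt and Δx = v₀Δt + ½aΔt²; chain segment to segment.
0–2 s: v starts -6 m/s; Δx = -6·2 + ½·-10·2² = -32 m; v ends -26 m/s.
2–5 s: v starts -26 m/s; Δx = -26·3 + ½·6·3² = -51 m; v ends -8 m/s.
5–7 s: v starts -8 m/s; Δx = -8·2 + ½·8·2² = 0 m; v ends 8 m/s.
7–9 s: v starts 8 m/s; Δx = 8·2 + ½·-2·2² = 12 m; v ends 4 m/s.
x(9) = 0 + Σ Δx = -71 m.

-71 m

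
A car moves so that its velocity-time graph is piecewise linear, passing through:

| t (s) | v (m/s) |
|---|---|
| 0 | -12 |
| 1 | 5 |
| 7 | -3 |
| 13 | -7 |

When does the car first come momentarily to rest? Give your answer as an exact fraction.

v changes sign on 0–1 s (from -12 to 5); the graph is linear there, so v = 0 at t = 0 + (12)·(1 − 0)/(5 − -12) = 12/17 s.

t = 12/17 s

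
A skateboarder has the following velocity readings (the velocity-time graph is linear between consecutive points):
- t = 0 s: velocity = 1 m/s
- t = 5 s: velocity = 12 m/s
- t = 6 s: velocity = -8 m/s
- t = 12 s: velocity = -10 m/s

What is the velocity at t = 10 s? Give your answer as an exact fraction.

On 6–12 s the graph is linear from -8 to -10 m/s: v(10) = -8 + (-10 − -8)·(10 − 6)/(12 − 6) = -28/3 m/s.

-28/3 m/s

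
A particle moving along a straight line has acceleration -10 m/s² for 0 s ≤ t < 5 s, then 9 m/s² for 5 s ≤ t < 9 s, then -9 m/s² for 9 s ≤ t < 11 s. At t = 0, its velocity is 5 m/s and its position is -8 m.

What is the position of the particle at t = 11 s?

On each constant-a segment, Δv = aΔt and Δx = v₀Δt + ½aΔt²; chain segment to segment.
0–5 s: v starts 5 m/s; Δx = 5·5 + ½·-10·5² = -100 m; v ends -45 m/s.
5–9 s: v starts -45 m/s; Δx = -45·4 + ½·9·4² = -108 m; v ends -9 m/s.
9–11 s: v starts -9 m/s; Δx = -9·2 + ½·-9·2² = -36 m; v ends -27 m/s.
x(11) = -8 + Σ Δx = -252 m.

-252 m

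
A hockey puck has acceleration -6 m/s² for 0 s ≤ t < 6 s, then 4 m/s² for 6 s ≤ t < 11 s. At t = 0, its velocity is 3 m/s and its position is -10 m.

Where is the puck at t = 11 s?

-215 m

On each constant-a segment, Δv = aΔt and Δx = v₀Δt + ½aΔt²; chain segment to segment.
0–6 s: v starts 3 m/s; Δx = 3·6 + ½·-6·6² = -90 m; v ends -33 m/s.
6–11 s: v starts -33 m/s; Δx = -33·5 + ½·4·5² = -115 m; v ends -13 m/s.
x(11) = -10 + Σ Δx = -215 m.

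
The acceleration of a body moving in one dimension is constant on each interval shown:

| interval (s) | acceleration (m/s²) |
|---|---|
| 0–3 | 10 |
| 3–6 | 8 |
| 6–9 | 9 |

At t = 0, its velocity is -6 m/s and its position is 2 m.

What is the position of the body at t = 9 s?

321.5 m

On each constant-a segment, Δv = aΔt and Δx = v₀Δt + ½aΔt²; chain segment to segment.
0–3 s: v starts -6 m/s; Δx = -6·3 + ½·10·3² = 27 m; v ends 24 m/s.
3–6 s: v starts 24 m/s; Δx = 24·3 + ½·8·3² = 108 m; v ends 48 m/s.
6–9 s: v starts 48 m/s; Δx = 48·3 + ½·9·3² = 184.5 m; v ends 75 m/s.
x(9) = 2 + Σ Δx = 321.5 m.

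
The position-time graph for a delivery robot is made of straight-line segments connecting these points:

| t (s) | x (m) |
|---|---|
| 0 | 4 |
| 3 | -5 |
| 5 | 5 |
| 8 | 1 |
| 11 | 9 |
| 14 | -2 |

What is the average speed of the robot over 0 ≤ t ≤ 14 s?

3 m/s

Average speed = (total path length)/(elapsed time); on a piecewise-linear x-t graph the path length is Σ|Δx|.
0–3 s: |Δx| = |-5 − 4| = 9 m
3–5 s: |Δx| = |5 − -5| = 10 m
5–8 s: |Δx| = |1 − 5| = 4 m
8–11 s: |Δx| = |9 − 1| = 8 m
11–14 s: |Δx| = |-2 − 9| = 11 m
Total path = 42 m; average speed = 42/14 = 3 m/s.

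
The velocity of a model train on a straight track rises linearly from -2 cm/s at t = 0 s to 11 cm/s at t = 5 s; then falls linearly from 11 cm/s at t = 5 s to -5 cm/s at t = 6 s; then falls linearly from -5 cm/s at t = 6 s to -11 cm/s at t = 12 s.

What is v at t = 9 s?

On 6–12 s the graph is linear from -5 to -11 cm/s: v(9) = -5 + (-11 − -5)·(9 − 6)/(12 − 6) = -8 cm/s.

-8 cm/s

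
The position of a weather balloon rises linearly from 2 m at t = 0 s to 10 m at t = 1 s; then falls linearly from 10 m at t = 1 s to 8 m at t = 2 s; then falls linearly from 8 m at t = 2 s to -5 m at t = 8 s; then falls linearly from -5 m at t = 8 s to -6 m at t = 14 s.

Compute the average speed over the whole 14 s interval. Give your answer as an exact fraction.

Average speed = (total path length)/(elapsed time); on a piecewise-linear x-t graph the path length is Σ|Δx|.
0–1 s: |Δx| = |10 − 2| = 8 m
1–2 s: |Δx| = |8 − 10| = 2 m
2–8 s: |Δx| = |-5 − 8| = 13 m
8–14 s: |Δx| = |-6 − -5| = 1 m
Total path = 24 m; average speed = 24/14 = 12/7 m/s.

12/7 m/s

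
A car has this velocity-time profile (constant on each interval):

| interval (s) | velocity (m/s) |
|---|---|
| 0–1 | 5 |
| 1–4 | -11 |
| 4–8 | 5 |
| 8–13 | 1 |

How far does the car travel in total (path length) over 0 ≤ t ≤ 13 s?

63 m

Distance (not displacement) is the total path length: add the absolute areas under v-t.
0–1 s: |5| × 1 = 5 m
1–4 s: |-11| × 3 = 33 m
4–8 s: |5| × 4 = 20 m
8–13 s: |1| × 5 = 5 m
Total distance = 63 m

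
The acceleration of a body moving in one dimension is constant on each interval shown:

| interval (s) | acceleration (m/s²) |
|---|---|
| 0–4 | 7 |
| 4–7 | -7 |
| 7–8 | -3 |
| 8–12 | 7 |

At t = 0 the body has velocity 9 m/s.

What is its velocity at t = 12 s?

41 m/s

Δv equals the area under the a-t graph; then v = v₀ + Δv.
0–4 s: 7 × 4 = 28 m/s
4–7 s: -7 × 3 = -21 m/s
7–8 s: -3 × 1 = -3 m/s
8–12 s: 7 × 4 = 28 m/s
Δv = 32 m/s, so v(12) = 9 + (32) = 41 m/s.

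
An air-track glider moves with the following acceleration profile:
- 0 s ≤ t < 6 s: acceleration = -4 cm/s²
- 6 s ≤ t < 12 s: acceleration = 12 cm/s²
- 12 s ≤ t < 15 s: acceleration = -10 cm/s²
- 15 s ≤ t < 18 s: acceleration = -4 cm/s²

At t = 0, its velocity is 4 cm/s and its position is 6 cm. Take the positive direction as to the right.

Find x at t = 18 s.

On each constant-a segment, Δv = aΔt and Δx = v₀Δt + ½aΔt²; chain segment to segment.
0–6 s: v starts 4 cm/s; Δx = 4·6 + ½·-4·6² = -48 cm; v ends -20 cm/s.
6–12 s: v starts -20 cm/s; Δx = -20·6 + ½·12·6² = 96 cm; v ends 52 cm/s.
12–15 s: v starts 52 cm/s; Δx = 52·3 + ½·-10·3² = 111 cm; v ends 22 cm/s.
15–18 s: v starts 22 cm/s; Δx = 22·3 + ½·-4·3² = 48 cm; v ends 10 cm/s.
x(18) = 6 + Σ Δx = 213 cm.

213 cm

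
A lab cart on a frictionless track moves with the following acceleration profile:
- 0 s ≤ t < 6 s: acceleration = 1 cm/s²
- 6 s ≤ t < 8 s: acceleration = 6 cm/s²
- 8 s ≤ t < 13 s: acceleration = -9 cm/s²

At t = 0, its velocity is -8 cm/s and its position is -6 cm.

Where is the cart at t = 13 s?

On each constant-a segment, Δv = aΔt and Δx = v₀Δt + ½aΔt²; chain segment to segment.
0–6 s: v starts -8 cm/s; Δx = -8·6 + ½·1·6² = -30 cm; v ends -2 cm/s.
6–8 s: v starts -2 cm/s; Δx = -2·2 + ½·6·2² = 8 cm; v ends 10 cm/s.
8–13 s: v starts 10 cm/s; Δx = 10·5 + ½·-9·5² = -62.5 cm; v ends -35 cm/s.
x(13) = -6 + Σ Δx = -90.5 cm.

-90.5 cm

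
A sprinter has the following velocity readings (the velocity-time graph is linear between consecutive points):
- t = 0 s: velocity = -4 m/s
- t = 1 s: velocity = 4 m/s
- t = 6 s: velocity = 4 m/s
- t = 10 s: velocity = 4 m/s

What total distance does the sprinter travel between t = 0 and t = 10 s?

38 m

Total distance travelled is ∫|v| dt — sum the magnitudes of each area piece.
0–1 s: v = 0 at t = 0.5 s; triangle areas 1 + 1 = 2 m
1–6 s: |4| × 5 = 20 m
6–10 s: |4| × 4 = 16 m
Total distance = 38 m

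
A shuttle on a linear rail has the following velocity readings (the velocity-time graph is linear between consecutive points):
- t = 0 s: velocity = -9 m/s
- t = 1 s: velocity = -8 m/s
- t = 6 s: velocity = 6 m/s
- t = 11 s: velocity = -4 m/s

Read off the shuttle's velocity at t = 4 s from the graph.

On 1–6 s the graph is linear from -8 to 6 m/s: v(4) = -8 + (6 − -8)·(4 − 1)/(6 − 1) = 0.4 m/s.

0.4 m/s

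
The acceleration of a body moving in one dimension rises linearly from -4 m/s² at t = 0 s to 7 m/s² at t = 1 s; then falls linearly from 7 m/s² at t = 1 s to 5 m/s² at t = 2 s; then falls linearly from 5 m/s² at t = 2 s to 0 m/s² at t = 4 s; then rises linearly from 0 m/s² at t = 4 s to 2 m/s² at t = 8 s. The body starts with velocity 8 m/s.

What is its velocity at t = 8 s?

Δv equals the area under the a-t graph; then v = v₀ + Δv.
0–1 s: ½(-4 + 7)(1) = 1.5 m/s
1–2 s: ½(7 + 5)(1) = 6 m/s
2–4 s: ½(5 + 0)(2) = 5 m/s
4–8 s: ½(0 + 2)(4) = 4 m/s
Δv = 16.5 m/s, so v(8) = 8 + (16.5) = 24.5 m/s.

24.5 m/s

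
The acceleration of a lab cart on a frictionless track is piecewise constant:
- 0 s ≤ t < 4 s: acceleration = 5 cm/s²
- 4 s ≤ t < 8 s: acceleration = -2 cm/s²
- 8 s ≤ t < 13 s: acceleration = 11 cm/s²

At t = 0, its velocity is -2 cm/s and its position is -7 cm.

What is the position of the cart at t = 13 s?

268.5 cm

On each constant-a segment, Δv = aΔt and Δx = v₀Δt + ½aΔt²; chain segment to segment.
0–4 s: v starts -2 cm/s; Δx = -2·4 + ½·5·4² = 32 cm; v ends 18 cm/s.
4–8 s: v starts 18 cm/s; Δx = 18·4 + ½·-2·4² = 56 cm; v ends 10 cm/s.
8–13 s: v starts 10 cm/s; Δx = 10·5 + ½·11·5² = 187.5 cm; v ends 65 cm/s.
x(13) = -7 + Σ Δx = 268.5 cm.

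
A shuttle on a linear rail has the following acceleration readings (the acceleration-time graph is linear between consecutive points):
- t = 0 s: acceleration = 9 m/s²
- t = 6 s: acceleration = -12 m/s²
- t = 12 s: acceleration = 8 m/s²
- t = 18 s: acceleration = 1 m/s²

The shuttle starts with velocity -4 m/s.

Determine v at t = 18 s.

Δv equals the area under the a-t graph; then v = v₀ + Δv.
0–6 s: ½(9 + -12)(6) = -9 m/s
6–12 s: ½(-12 + 8)(6) = -12 m/s
12–18 s: ½(8 + 1)(6) = 27 m/s
Δv = 6 m/s, so v(18) = -4 + (6) = 2 m/s.

2 m/s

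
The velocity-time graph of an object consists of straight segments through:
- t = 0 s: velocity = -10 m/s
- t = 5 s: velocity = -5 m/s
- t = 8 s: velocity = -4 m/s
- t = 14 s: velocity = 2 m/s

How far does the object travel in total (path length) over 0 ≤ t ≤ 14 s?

Distance (not displacement) is the total path length: add the absolute areas under v-t.
0–5 s: |½(-10 + -5)(5)| = 37.5 m
5–8 s: |½(-5 + -4)(3)| = 13.5 m
8–14 s: v = 0 at t = 12 s; triangle areas 8 + 2 = 10 m
Total distance = 61 m

61 m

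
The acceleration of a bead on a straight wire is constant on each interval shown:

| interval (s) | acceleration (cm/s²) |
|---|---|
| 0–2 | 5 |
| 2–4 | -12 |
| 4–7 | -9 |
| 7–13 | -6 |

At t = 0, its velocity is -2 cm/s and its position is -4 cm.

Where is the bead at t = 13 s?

-460.5 cm

On each constant-a segment, Δv = aΔt and Δx = v₀Δt + ½aΔt²; chain segment to segment.
0–2 s: v starts -2 cm/s; Δx = -2·2 + ½·5·2² = 6 cm; v ends 8 cm/s.
2–4 s: v starts 8 cm/s; Δx = 8·2 + ½·-12·2² = -8 cm; v ends -16 cm/s.
4–7 s: v starts -16 cm/s; Δx = -16·3 + ½·-9·3² = -88.5 cm; v ends -43 cm/s.
7–13 s: v starts -43 cm/s; Δx = -43·6 + ½·-6·6² = -366 cm; v ends -79 cm/s.
x(13) = -4 + Σ Δx = -460.5 cm.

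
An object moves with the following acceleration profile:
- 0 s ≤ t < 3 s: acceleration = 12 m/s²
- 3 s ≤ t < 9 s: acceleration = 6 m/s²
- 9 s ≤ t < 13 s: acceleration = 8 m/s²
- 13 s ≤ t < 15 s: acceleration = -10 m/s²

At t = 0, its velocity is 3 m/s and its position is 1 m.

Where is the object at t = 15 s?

964 m

On each constant-a segment, Δv = aΔt and Δx = v₀Δt + ½aΔt²; chain segment to segment.
0–3 s: v starts 3 m/s; Δx = 3·3 + ½·12·3² = 63 m; v ends 39 m/s.
3–9 s: v starts 39 m/s; Δx = 39·6 + ½·6·6² = 342 m; v ends 75 m/s.
9–13 s: v starts 75 m/s; Δx = 75·4 + ½·8·4² = 364 m; v ends 107 m/s.
13–15 s: v starts 107 m/s; Δx = 107·2 + ½·-10·2² = 194 m; v ends 87 m/s.
x(15) = 1 + Σ Δx = 964 m.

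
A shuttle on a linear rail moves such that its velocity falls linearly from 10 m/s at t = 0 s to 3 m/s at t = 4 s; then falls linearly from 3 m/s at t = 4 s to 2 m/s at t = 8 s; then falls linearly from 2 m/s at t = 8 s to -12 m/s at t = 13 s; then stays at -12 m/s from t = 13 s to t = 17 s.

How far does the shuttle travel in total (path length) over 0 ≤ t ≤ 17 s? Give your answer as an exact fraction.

773/7 m

Total distance travelled is ∫|v| dt — sum the magnitudes of each area piece.
0–4 s: |½(10 + 3)(4)| = 26 m
4–8 s: |½(3 + 2)(4)| = 10 m
8–13 s: v = 0 at t = 61/7 s; triangle areas 5/7 + 180/7 = 185/7 m
13–17 s: |-12| × 4 = 48 m
Total distance = 773/7 m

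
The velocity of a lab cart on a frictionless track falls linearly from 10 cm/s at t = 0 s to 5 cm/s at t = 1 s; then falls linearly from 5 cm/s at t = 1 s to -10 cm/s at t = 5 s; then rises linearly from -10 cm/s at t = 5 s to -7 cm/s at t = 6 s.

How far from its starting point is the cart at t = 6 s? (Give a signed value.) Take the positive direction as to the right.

-11 cm

Net displacement equals the area under the velocity-time graph (areas below the axis count negative).
0–1 s: ½(10 + 5)(1) = 7.5 cm
1–5 s: ½(5 + -10)(4) = -10 cm
5–6 s: ½(-10 + -7)(1) = -8.5 cm
Net displacement = -11 cm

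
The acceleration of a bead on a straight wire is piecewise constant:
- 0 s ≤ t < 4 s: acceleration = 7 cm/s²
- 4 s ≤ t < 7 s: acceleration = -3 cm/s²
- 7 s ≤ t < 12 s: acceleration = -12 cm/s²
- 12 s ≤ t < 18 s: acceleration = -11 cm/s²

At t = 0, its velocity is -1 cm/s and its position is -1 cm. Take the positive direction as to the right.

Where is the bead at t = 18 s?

On each constant-a segment, Δv = aΔt and Δx = v₀Δt + ½aΔt²; chain segment to segment.
0–4 s: v starts -1 cm/s; Δx = -1·4 + ½·7·4² = 52 cm; v ends 27 cm/s.
4–7 s: v starts 27 cm/s; Δx = 27·3 + ½·-3·3² = 67.5 cm; v ends 18 cm/s.
7–12 s: v starts 18 cm/s; Δx = 18·5 + ½·-12·5² = -60 cm; v ends -42 cm/s.
12–18 s: v starts -42 cm/s; Δx = -42·6 + ½·-11·6² = -450 cm; v ends -108 cm/s.
x(18) = -1 + Σ Δx = -391.5 cm.

-391.5 cm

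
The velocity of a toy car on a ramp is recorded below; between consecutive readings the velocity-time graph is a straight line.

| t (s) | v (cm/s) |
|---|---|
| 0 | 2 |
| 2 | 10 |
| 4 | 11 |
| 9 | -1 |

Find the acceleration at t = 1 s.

4 cm/s²

Acceleration is the slope of the v-t graph on 0–2 s: (10 − 2)/(2 − 0) = 4 cm/s².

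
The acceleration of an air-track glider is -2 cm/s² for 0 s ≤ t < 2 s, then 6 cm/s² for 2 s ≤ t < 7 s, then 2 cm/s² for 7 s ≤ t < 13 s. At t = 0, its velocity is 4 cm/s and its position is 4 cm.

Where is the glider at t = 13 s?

On each constant-a segment, Δv = aΔt and Δx = v₀Δt + ½aΔt²; chain segment to segment.
0–2 s: v starts 4 cm/s; Δx = 4·2 + ½·-2·2² = 4 cm; v ends 0 cm/s.
2–7 s: v starts 0 cm/s; Δx = 0·5 + ½·6·5² = 75 cm; v ends 30 cm/s.
7–13 s: v starts 30 cm/s; Δx = 30·6 + ½·2·6² = 216 cm; v ends 42 cm/s.
x(13) = 4 + Σ Δx = 299 cm.

299 cm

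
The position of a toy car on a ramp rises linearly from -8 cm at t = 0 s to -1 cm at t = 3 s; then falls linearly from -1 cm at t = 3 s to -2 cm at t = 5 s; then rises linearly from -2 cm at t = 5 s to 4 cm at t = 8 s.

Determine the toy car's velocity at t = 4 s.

Velocity is the slope of the x-t graph on 3–5 s: (-2 − -1)/(5 − 3) = -0.5 cm/s.

-0.5 cm/s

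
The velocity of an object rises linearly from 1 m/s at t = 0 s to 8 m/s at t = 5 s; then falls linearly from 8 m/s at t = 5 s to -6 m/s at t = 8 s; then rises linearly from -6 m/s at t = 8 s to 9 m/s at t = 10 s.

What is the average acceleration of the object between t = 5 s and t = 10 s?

0.2 m/s²

Average acceleration = Δv/Δt = (9 − 8)/(10 − 5) = 0.2 m/s².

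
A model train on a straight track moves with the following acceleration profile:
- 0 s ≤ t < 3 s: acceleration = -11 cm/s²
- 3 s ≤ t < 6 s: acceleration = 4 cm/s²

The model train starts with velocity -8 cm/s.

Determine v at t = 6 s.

-29 cm/s

Δv equals the area under the a-t graph; then v = v₀ + Δv.
0–3 s: -11 × 3 = -33 cm/s
3–6 s: 4 × 3 = 12 cm/s
Δv = -21 cm/s, so v(6) = -8 + (-21) = -29 cm/s.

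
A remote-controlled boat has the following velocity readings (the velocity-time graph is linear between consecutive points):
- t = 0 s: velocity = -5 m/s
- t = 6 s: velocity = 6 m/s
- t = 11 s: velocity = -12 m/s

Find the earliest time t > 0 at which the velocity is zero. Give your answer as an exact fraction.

t = 30/11 s

v changes sign on 0–6 s (from -5 to 6); the graph is linear there, so v = 0 at t = 0 + (5)·(6 − 0)/(6 − -5) = 30/11 s.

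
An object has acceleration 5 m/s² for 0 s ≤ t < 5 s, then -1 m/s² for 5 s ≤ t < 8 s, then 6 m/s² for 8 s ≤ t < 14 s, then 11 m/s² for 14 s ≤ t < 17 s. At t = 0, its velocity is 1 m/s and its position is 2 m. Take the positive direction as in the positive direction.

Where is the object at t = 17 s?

On each constant-a segment, Δv = aΔt and Δx = v₀Δt + ½aΔt²; chain segment to segment.
0–5 s: v starts 1 m/s; Δx = 1·5 + ½·5·5² = 67.5 m; v ends 26 m/s.
5–8 s: v starts 26 m/s; Δx = 26·3 + ½·-1·3² = 73.5 m; v ends 23 m/s.
8–14 s: v starts 23 m/s; Δx = 23·6 + ½·6·6² = 246 m; v ends 59 m/s.
14–17 s: v starts 59 m/s; Δx = 59·3 + ½·11·3² = 226.5 m; v ends 92 m/s.
x(17) = 2 + Σ Δx = 615.5 m.

615.5 m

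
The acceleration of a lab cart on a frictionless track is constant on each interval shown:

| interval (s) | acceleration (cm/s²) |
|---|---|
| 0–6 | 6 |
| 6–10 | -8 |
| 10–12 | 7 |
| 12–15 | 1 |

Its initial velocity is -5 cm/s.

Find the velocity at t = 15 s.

Δv equals the area under the a-t graph; then v = v₀ + Δv.
0–6 s: 6 × 6 = 36 cm/s
6–10 s: -8 × 4 = -32 cm/s
10–12 s: 7 × 2 = 14 cm/s
12–15 s: 1 × 3 = 3 cm/s
Δv = 21 cm/s, so v(15) = -5 + (21) = 16 cm/s.

16 cm/s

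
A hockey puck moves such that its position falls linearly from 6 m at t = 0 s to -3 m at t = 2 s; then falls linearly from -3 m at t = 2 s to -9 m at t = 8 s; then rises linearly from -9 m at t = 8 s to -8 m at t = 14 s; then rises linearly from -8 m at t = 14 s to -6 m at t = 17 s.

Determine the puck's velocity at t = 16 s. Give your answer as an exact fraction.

2/3 m/s

Velocity is the slope of the x-t graph on 14–17 s: (-6 − -8)/(17 − 14) = 2/3 m/s.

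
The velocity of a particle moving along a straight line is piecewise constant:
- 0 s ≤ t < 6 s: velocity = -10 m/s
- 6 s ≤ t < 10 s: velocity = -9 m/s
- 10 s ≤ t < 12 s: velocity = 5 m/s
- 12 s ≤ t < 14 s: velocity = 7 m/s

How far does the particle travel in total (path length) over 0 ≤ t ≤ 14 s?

Total distance travelled is ∫|v| dt — sum the magnitudes of each area piece.
0–6 s: |-10| × 6 = 60 m
6–10 s: |-9| × 4 = 36 m
10–12 s: |5| × 2 = 10 m
12–14 s: |7| × 2 = 14 m
Total distance = 120 m

120 m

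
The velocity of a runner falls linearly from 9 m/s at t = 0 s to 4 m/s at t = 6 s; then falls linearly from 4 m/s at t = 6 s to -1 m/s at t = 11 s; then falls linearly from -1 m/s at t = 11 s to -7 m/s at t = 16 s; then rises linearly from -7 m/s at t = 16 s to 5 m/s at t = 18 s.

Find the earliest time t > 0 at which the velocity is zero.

t = 10 s

v changes sign on 6–11 s (from 4 to -1); the graph is linear there, so v = 0 at t = 6 + (-4)·(11 − 6)/(-1 − 4) = 10 s.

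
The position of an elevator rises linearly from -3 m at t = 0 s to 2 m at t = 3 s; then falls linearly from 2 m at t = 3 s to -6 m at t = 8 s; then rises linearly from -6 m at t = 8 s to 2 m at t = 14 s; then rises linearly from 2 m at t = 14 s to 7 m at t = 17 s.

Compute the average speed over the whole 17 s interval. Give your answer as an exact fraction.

26/17 m/s

Average speed = (total path length)/(elapsed time); on a piecewise-linear x-t graph the path length is Σ|Δx|.
0–3 s: |Δx| = |2 − -3| = 5 m
3–8 s: |Δx| = |-6 − 2| = 8 m
8–14 s: |Δx| = |2 − -6| = 8 m
14–17 s: |Δx| = |7 − 2| = 5 m
Total path = 26 m; average speed = 26/17 = 26/17 m/s.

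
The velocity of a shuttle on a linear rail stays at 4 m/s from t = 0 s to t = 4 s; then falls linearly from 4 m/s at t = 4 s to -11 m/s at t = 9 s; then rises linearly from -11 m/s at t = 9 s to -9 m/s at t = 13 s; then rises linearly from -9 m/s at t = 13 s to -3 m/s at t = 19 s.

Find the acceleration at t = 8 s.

-3 m/s²

Acceleration is the slope of the v-t graph on 4–9 s: (-11 − 4)/(9 − 4) = -3 m/s².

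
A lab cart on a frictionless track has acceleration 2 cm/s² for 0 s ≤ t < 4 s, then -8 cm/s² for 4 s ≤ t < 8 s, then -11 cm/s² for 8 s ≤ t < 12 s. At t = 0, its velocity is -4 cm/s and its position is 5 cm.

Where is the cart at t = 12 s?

On each constant-a segment, Δv = aΔt and Δx = v₀Δt + ½aΔt²; chain segment to segment.
0–4 s: v starts -4 cm/s; Δx = -4·4 + ½·2·4² = 0 cm; v ends 4 cm/s.
4–8 s: v starts 4 cm/s; Δx = 4·4 + ½·-8·4² = -48 cm; v ends -28 cm/s.
8–12 s: v starts -28 cm/s; Δx = -28·4 + ½·-11·4² = -200 cm; v ends -72 cm/s.
x(12) = 5 + Σ Δx = -243 cm.

-243 cm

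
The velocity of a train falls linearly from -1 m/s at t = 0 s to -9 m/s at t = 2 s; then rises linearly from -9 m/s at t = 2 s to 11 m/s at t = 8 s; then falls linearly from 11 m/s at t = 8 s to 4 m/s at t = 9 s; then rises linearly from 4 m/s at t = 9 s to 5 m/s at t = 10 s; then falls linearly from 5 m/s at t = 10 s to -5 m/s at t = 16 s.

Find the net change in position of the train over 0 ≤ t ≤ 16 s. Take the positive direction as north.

Displacement is the signed area under the v-t curve.
0–2 s: ½(-1 + -9)(2) = -10 m
2–8 s: ½(-9 + 11)(6) = 6 m
8–9 s: ½(11 + 4)(1) = 7.5 m
9–10 s: ½(4 + 5)(1) = 4.5 m
10–16 s: ½(5 + -5)(6) = 0 m
Net displacement = 8 m

8 m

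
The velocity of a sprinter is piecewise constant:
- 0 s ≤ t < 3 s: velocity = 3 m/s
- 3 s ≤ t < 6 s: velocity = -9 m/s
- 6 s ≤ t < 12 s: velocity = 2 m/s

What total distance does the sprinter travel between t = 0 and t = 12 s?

Distance (not displacement) is the total path length: add the absolute areas under v-t.
0–3 s: |3| × 3 = 9 m
3–6 s: |-9| × 3 = 27 m
6–12 s: |2| × 6 = 12 m
Total distance = 48 m

48 m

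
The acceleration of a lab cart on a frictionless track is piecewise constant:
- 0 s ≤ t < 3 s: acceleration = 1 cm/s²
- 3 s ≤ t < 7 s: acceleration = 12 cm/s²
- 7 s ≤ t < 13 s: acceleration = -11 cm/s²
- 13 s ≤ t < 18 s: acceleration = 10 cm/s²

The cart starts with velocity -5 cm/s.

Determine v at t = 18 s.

Δv equals the area under the a-t graph; then v = v₀ + Δv.
0–3 s: 1 × 3 = 3 cm/s
3–7 s: 12 × 4 = 48 cm/s
7–13 s: -11 × 6 = -66 cm/s
13–18 s: 10 × 5 = 50 cm/s
Δv = 35 cm/s, so v(18) = -5 + (35) = 30 cm/s.

30 cm/s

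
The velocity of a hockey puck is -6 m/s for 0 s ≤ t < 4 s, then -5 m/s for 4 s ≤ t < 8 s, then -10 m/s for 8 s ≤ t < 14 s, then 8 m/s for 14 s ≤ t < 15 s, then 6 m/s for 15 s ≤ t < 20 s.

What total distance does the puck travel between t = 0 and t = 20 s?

Distance (not displacement) is the total path length: add the absolute areas under v-t.
0–4 s: |-6| × 4 = 24 m
4–8 s: |-5| × 4 = 20 m
8–14 s: |-10| × 6 = 60 m
14–15 s: |8| × 1 = 8 m
15–20 s: |6| × 5 = 30 m
Total distance = 142 m

142 m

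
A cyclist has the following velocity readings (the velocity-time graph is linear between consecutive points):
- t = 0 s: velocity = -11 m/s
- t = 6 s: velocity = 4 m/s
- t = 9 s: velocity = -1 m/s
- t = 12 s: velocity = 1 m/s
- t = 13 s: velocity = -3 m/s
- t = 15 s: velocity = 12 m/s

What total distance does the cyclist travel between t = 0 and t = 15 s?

Total distance travelled is ∫|v| dt — sum the magnitudes of each area piece.
0–6 s: v = 0 at t = 4.4 s; triangle areas 24.2 + 3.2 = 27.4 m
6–9 s: v = 0 at t = 8.4 s; triangle areas 4.8 + 0.3 = 5.1 m
9–12 s: v = 0 at t = 10.5 s; triangle areas 0.75 + 0.75 = 1.5 m
12–13 s: v = 0 at t = 12.25 s; triangle areas 0.125 + 1.125 = 1.25 m
13–15 s: v = 0 at t = 13.4 s; triangle areas 0.6 + 9.6 = 10.2 m
Total distance = 45.45 m

45.45 m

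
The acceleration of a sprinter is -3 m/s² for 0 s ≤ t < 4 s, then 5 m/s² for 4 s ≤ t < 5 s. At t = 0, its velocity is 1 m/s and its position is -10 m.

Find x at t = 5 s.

-38.5 m

On each constant-a segment, Δv = aΔt and Δx = v₀Δt + ½aΔt²; chain segment to segment.
0–4 s: v starts 1 m/s; Δx = 1·4 + ½·-3·4² = -20 m; v ends -11 m/s.
4–5 s: v starts -11 m/s; Δx = -11·1 + ½·5·1² = -8.5 m; v ends -6 m/s.
x(5) = -10 + Σ Δx = -38.5 m.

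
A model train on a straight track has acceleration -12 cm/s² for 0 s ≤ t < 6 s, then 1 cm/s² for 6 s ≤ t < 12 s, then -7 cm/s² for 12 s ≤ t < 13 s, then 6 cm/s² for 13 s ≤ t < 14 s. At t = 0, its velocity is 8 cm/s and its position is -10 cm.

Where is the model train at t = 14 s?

On each constant-a segment, Δv = aΔt and Δx = v₀Δt + ½aΔt²; chain segment to segment.
0–6 s: v starts 8 cm/s; Δx = 8·6 + ½·-12·6² = -168 cm; v ends -64 cm/s.
6–12 s: v starts -64 cm/s; Δx = -64·6 + ½·1·6² = -366 cm; v ends -58 cm/s.
12–13 s: v starts -58 cm/s; Δx = -58·1 + ½·-7·1² = -61.5 cm; v ends -65 cm/s.
13–14 s: v starts -65 cm/s; Δx = -65·1 + ½·6·1² = -62 cm; v ends -59 cm/s.
x(14) = -10 + Σ Δx = -667.5 cm.

-667.5 cm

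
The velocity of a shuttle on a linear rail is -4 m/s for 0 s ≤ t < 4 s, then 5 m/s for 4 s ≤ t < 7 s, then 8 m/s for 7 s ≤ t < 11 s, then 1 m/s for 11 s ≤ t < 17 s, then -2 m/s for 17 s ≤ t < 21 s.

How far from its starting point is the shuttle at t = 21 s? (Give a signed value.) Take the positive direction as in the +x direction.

29 m

Displacement is the signed area under the v-t curve.
0–4 s: -4 × 4 = -16 m
4–7 s: 5 × 3 = 15 m
7–11 s: 8 × 4 = 32 m
11–17 s: 1 × 6 = 6 m
17–21 s: -2 × 4 = -8 m
Net displacement = 29 m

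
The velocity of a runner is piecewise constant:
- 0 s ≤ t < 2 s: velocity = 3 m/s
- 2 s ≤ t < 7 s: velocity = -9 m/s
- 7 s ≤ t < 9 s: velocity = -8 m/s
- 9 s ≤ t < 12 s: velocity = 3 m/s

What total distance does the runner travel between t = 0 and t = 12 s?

Total distance travelled is ∫|v| dt — sum the magnitudes of each area piece.
0–2 s: |3| × 2 = 6 m
2–7 s: |-9| × 5 = 45 m
7–9 s: |-8| × 2 = 16 m
9–12 s: |3| × 3 = 9 m
Total distance = 76 m

76 m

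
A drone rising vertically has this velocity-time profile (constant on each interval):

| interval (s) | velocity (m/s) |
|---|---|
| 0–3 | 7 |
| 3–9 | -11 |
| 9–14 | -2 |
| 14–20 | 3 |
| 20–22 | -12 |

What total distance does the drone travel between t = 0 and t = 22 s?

139 m

Distance (not displacement) is the total path length: add the absolute areas under v-t.
0–3 s: |7| × 3 = 21 m
3–9 s: |-11| × 6 = 66 m
9–14 s: |-2| × 5 = 10 m
14–20 s: |3| × 6 = 18 m
20–22 s: |-12| × 2 = 24 m
Total distance = 139 m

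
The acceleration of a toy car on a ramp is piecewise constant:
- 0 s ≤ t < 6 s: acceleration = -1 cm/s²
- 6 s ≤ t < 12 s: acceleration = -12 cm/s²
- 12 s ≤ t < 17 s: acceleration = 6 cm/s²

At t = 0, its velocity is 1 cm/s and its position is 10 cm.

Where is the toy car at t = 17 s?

On each constant-a segment, Δv = aΔt and Δx = v₀Δt + ½aΔt²; chain segment to segment.
0–6 s: v starts 1 cm/s; Δx = 1·6 + ½·-1·6² = -12 cm; v ends -5 cm/s.
6–12 s: v starts -5 cm/s; Δx = -5·6 + ½·-12·6² = -246 cm; v ends -77 cm/s.
12–17 s: v starts -77 cm/s; Δx = -77·5 + ½·6·5² = -310 cm; v ends -47 cm/s.
x(17) = 10 + Σ Δx = -558 cm.

-558 cm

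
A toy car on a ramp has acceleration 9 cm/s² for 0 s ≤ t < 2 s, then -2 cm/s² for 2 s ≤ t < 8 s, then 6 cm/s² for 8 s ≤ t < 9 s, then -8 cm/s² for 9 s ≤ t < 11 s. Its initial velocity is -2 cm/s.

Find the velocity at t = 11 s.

Δv equals the area under the a-t graph; then v = v₀ + Δv.
0–2 s: 9 × 2 = 18 cm/s
2–8 s: -2 × 6 = -12 cm/s
8–9 s: 6 × 1 = 6 cm/s
9–11 s: -8 × 2 = -16 cm/s
Δv = -4 cm/s, so v(11) = -2 + (-4) = -6 cm/s.

-6 cm/s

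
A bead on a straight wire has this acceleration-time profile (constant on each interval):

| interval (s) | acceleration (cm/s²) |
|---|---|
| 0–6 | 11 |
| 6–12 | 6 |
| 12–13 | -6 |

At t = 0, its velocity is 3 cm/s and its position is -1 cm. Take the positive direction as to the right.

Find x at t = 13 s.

839 cm

On each constant-a segment, Δv = aΔt and Δx = v₀Δt + ½aΔt²; chain segment to segment.
0–6 s: v starts 3 cm/s; Δx = 3·6 + ½·11·6² = 216 cm; v ends 69 cm/s.
6–12 s: v starts 69 cm/s; Δx = 69·6 + ½·6·6² = 522 cm; v ends 105 cm/s.
12–13 s: v starts 105 cm/s; Δx = 105·1 + ½·-6·1² = 102 cm; v ends 99 cm/s.
x(13) = -1 + Σ Δx = 839 cm.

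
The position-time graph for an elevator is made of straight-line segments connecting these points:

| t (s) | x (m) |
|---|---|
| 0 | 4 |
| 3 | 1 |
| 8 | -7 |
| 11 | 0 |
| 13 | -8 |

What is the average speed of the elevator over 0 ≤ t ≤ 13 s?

2 m/s

Average speed = (total path length)/(elapsed time); on a piecewise-linear x-t graph the path length is Σ|Δx|.
0–3 s: |Δx| = |1 − 4| = 3 m
3–8 s: |Δx| = |-7 − 1| = 8 m
8–11 s: |Δx| = |0 − -7| = 7 m
11–13 s: |Δx| = |-8 − 0| = 8 m
Total path = 26 m; average speed = 26/13 = 2 m/s.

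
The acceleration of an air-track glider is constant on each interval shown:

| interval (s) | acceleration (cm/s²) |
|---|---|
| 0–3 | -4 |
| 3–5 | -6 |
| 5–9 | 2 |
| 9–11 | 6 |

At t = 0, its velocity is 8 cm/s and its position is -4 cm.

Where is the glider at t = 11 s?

On each constant-a segment, Δv = aΔt and Δx = v₀Δt + ½aΔt²; chain segment to segment.
0–3 s: v starts 8 cm/s; Δx = 8·3 + ½·-4·3² = 6 cm; v ends -4 cm/s.
3–5 s: v starts -4 cm/s; Δx = -4·2 + ½·-6·2² = -20 cm; v ends -16 cm/s.
5–9 s: v starts -16 cm/s; Δx = -16·4 + ½·2·4² = -48 cm; v ends -8 cm/s.
9–11 s: v starts -8 cm/s; Δx = -8·2 + ½·6·2² = -4 cm; v ends 4 cm/s.
x(11) = -4 + Σ Δx = -70 cm.

-70 cm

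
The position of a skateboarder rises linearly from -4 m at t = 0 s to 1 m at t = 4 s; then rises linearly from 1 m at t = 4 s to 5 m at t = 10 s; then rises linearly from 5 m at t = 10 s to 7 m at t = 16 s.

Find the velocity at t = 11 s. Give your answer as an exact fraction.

Velocity is the slope of the x-t graph on 10–16 s: (7 − 5)/(16 − 10) = 1/3 m/s.

1/3 m/s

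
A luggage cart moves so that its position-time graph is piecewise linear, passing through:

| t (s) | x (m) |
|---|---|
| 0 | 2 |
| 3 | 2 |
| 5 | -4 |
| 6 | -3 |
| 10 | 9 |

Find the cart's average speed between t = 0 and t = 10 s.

1.9 m/s

Average speed = (total path length)/(elapsed time); on a piecewise-linear x-t graph the path length is Σ|Δx|.
0–3 s: |Δx| = |2 − 2| = 0 m
3–5 s: |Δx| = |-4 − 2| = 6 m
5–6 s: |Δx| = |-3 − -4| = 1 m
6–10 s: |Δx| = |9 − -3| = 12 m
Total path = 19 m; average speed = 19/10 = 1.9 m/s.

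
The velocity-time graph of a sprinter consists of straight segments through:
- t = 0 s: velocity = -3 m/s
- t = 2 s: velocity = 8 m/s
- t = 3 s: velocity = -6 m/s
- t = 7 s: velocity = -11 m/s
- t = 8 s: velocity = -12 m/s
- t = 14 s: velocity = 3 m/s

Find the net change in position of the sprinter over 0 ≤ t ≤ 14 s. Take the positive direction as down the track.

-66.5 m

Net displacement equals the area under the velocity-time graph (areas below the axis count negative).
0–2 s: ½(-3 + 8)(2) = 5 m
2–3 s: ½(8 + -6)(1) = 1 m
3–7 s: ½(-6 + -11)(4) = -34 m
7–8 s: ½(-11 + -12)(1) = -11.5 m
8–14 s: ½(-12 + 3)(6) = -27 m
Net displacement = -66.5 m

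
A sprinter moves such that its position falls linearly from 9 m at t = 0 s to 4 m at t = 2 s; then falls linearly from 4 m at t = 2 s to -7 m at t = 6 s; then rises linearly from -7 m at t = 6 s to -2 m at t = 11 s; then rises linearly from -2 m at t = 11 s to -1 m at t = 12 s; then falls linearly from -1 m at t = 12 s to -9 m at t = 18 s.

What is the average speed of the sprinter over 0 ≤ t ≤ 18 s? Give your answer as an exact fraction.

Average speed = (total path length)/(elapsed time); on a piecewise-linear x-t graph the path length is Σ|Δx|.
0–2 s: |Δx| = |4 − 9| = 5 m
2–6 s: |Δx| = |-7 − 4| = 11 m
6–11 s: |Δx| = |-2 − -7| = 5 m
11–12 s: |Δx| = |-1 − -2| = 1 m
12–18 s: |Δx| = |-9 − -1| = 8 m
Total path = 30 m; average speed = 30/18 = 5/3 m/s.

5/3 m/s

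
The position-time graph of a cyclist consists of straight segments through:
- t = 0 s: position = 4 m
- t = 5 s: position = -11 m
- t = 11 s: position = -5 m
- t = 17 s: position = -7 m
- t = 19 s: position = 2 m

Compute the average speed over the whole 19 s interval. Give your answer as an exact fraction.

Average speed = (total path length)/(elapsed time); on a piecewise-linear x-t graph the path length is Σ|Δx|.
0–5 s: |Δx| = |-11 − 4| = 15 m
5–11 s: |Δx| = |-5 − -11| = 6 m
11–17 s: |Δx| = |-7 − -5| = 2 m
17–19 s: |Δx| = |2 − -7| = 9 m
Total path = 32 m; average speed = 32/19 = 32/19 m/s.

32/19 m/s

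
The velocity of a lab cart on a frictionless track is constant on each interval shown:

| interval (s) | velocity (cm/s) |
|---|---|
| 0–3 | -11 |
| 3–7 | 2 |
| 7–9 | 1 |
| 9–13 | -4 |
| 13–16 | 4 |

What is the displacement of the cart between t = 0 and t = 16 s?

Net displacement equals the area under the velocity-time graph (areas below the axis count negative).
0–3 s: -11 × 3 = -33 cm
3–7 s: 2 × 4 = 8 cm
7–9 s: 1 × 2 = 2 cm
9–13 s: -4 × 4 = -16 cm
13–16 s: 4 × 3 = 12 cm
Net displacement = -27 cm

-27 cm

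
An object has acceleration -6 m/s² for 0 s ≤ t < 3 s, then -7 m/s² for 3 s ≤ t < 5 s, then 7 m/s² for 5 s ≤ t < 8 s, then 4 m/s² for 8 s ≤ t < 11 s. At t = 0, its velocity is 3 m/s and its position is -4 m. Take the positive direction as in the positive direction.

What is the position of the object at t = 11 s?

-127.5 m

On each constant-a segment, Δv = aΔt and Δx = v₀Δt + ½aΔt²; chain segment to segment.
0–3 s: v starts 3 m/s; Δx = 3·3 + ½·-6·3² = -18 m; v ends -15 m/s.
3–5 s: v starts -15 m/s; Δx = -15·2 + ½·-7·2² = -44 m; v ends -29 m/s.
5–8 s: v starts -29 m/s; Δx = -29·3 + ½·7·3² = -55.5 m; v ends -8 m/s.
8–11 s: v starts -8 m/s; Δx = -8·3 + ½·4·3² = -6 m; v ends 4 m/s.
x(11) = -4 + Σ Δx = -127.5 m.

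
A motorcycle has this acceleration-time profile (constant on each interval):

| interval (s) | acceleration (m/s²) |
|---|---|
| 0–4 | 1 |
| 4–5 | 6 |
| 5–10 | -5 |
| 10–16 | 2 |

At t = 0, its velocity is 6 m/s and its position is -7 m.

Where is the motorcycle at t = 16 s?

37.5 m

On each constant-a segment, Δv = aΔt and Δx = v₀Δt + ½aΔt²; chain segment to segment.
0–4 s: v starts 6 m/s; Δx = 6·4 + ½·1·4² = 32 m; v ends 10 m/s.
4–5 s: v starts 10 m/s; Δx = 10·1 + ½·6·1² = 13 m; v ends 16 m/s.
5–10 s: v starts 16 m/s; Δx = 16·5 + ½·-5·5² = 17.5 m; v ends -9 m/s.
10–16 s: v starts -9 m/s; Δx = -9·6 + ½·2·6² = -18 m; v ends 3 m/s.
x(16) = -7 + Σ Δx = 37.5 m.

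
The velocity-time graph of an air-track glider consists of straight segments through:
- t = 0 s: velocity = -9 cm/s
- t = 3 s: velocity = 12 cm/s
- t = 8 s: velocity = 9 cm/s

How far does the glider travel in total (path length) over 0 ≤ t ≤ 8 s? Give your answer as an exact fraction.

480/7 cm

Distance (not displacement) is the total path length: add the absolute areas under v-t.
0–3 s: v = 0 at t = 9/7 s; triangle areas 81/14 + 72/7 = 225/14 cm
3–8 s: |½(12 + 9)(5)| = 52.5 cm
Total distance = 480/7 cm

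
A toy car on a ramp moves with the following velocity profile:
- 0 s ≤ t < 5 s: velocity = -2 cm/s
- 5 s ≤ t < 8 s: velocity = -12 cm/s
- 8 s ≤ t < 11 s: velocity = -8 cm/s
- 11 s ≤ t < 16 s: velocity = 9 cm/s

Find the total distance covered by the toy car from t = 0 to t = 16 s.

Total distance travelled is ∫|v| dt — sum the magnitudes of each area piece.
0–5 s: |-2| × 5 = 10 cm
5–8 s: |-12| × 3 = 36 cm
8–11 s: |-8| × 3 = 24 cm
11–16 s: |9| × 5 = 45 cm
Total distance = 115 cm

115 cm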